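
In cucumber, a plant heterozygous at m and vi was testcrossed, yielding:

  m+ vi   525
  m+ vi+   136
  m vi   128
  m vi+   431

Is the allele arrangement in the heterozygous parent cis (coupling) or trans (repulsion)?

The two most frequent classes are m+ vi (525) and m vi+ (431); these are the parental (non-recombinant) types.
So the F1 carried m+ vi on one chromosome and m vi+ on the other — the recessive alleles are on opposite chromosomes (trans / repulsion).

trans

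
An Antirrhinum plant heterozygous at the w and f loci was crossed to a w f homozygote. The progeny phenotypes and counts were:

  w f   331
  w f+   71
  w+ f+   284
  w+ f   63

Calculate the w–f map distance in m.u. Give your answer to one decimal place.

17.9 m.u.

The two most frequent classes, w+ f+ (284) and w f (331), are the parental types, so the F1 was w+ f+ / w f.
The recombinant classes are w+ f and w f+: 63 + 71 = 134.
Recombination frequency = 134/749 = 0.1789 ≈ 17.9%, i.e. 17.9 m.u.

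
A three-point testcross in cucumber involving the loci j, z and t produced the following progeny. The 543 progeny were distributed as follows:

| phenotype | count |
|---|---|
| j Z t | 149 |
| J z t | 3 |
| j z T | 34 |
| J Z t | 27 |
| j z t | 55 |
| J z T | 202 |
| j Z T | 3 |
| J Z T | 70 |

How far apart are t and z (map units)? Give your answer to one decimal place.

24.1 map units

The two most frequent reciprocal classes, j Z t and J z T, are the parental types, so the F1 was j Z t / J z T.
The two rarest classes, j Z T and J z t, are the double crossovers. Comparing them with the parentals, only the t allele has switched, so t is the middle locus and the order is z – t – j.
Crossovers in the z–t interval produce the single-crossover classes j z t and J Z T (55 + 70 = 125) plus the double crossovers (6).
RF(z–t) = (125 + 6) / 543 = 131/543 = 0.2413 → 24.1 map units.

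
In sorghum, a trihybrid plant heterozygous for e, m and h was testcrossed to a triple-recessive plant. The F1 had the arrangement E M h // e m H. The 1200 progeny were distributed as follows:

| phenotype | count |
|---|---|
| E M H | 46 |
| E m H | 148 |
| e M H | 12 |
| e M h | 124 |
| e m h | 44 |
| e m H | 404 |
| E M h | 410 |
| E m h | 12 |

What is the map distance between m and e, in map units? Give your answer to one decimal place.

24.7 map units

The two rarest classes, E m h and e M H, are the double crossovers. Comparing them with the parentals, only the m allele has switched, so m is the middle locus and the order is h – m – e.
Crossovers in the m–e interval produce the single-crossover classes e M h and E m H (124 + 148 = 272) plus the double crossovers (24).
RF(m–e) = (272 + 24) / 1200 = 296/1200 = 0.2467 → 24.7 map units.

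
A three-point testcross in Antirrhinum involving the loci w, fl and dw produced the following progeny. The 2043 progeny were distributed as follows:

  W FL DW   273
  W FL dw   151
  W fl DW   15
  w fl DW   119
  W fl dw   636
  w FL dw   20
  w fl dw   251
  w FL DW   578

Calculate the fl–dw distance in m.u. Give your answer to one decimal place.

14.9 m.u.

The two most frequent reciprocal classes, w FL DW and W fl dw, are the parental types, so the F1 was w FL DW / W fl dw.
The two rarest classes, w FL dw and W fl DW, are the double crossovers. Comparing them with the parentals, only the dw allele has switched, so dw is the middle locus and the order is fl – dw – w.
Crossovers in the fl–dw interval produce the single-crossover classes w fl DW and W FL dw (119 + 151 = 270) plus the double crossovers (35).
RF(fl–dw) = (270 + 35) / 2043 = 305/2043 = 0.1493 → 14.9 m.u.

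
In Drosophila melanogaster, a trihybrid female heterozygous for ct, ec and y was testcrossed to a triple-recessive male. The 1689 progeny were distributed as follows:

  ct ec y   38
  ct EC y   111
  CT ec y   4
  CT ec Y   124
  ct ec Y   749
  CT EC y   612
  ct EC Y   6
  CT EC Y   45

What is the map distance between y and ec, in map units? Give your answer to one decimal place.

The two most frequent reciprocal classes, CT EC y and ct ec Y, are the parental types, so the F1 was CT EC y / ct ec Y.
The two rarest classes, CT ec y and ct EC Y, are the double crossovers. Comparing them with the parentals, only the ec allele has switched, so ec is the middle locus and the order is ct – ec – y.
Crossovers in the ec–y interval produce the single-crossover classes CT EC Y and ct ec y (45 + 38 = 83) plus the double crossovers (10).
RF(ec–y) = (83 + 10) / 1689 = 93/1689 = 0.0551 → 5.5 map units.

5.5 map units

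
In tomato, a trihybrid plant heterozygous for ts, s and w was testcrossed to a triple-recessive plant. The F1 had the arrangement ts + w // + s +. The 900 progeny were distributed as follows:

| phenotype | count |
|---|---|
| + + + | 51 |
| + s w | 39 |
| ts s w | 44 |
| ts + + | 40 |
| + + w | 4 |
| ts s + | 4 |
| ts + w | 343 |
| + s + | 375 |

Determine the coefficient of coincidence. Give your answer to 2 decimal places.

The two rarest classes, + + w and ts s +, are the double crossovers. Comparing them with the parentals, only the ts allele has switched, so ts is the middle locus and the order is w – ts – s.
w–ts: (79 + 8)/900 = 0.0967; ts–s: (95 + 8)/900 = 0.1144.
Expected DCO frequency = 0.0967 × 0.1144 ≈ 0.01106; observed = 8/900 ≈ 0.00889.
Coefficient of coincidence = 0.00889/0.01106 ≈ 0.80.

0.80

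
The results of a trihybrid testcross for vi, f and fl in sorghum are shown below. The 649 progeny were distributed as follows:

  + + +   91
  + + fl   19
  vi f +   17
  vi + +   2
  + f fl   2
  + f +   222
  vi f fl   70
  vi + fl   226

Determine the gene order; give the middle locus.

The two most frequent reciprocal classes, + f + and vi + fl, are the parental types, so the F1 was + f + / vi + fl.
The two rarest classes, + f fl and vi + +, are the double crossovers. Comparing them with the parentals, only the fl allele has switched, so fl is the middle locus and the order is vi – fl – f.

fl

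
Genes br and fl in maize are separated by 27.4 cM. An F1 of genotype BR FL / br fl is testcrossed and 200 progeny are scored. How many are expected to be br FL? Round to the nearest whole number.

27

A map distance of 27.4 cM corresponds to a recombination frequency of 0.274.
The F1 is BR FL / br fl, so br FL is a recombinant gamete class with expected frequency r/2 = 0.274/2 = 0.1370.
Expected number = 0.1370 × 200 = 27.40 ≈ 27.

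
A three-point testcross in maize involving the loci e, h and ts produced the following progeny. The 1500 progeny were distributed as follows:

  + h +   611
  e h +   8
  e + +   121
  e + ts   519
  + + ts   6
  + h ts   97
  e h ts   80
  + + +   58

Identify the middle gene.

The two most frequent reciprocal classes, e + ts and + h +, are the parental types, so the F1 was e + ts / + h +.
The two rarest classes, + + ts and e h +, are the double crossovers. Comparing them with the parentals, only the e allele has switched, so e is the middle locus and the order is h – e – ts.

e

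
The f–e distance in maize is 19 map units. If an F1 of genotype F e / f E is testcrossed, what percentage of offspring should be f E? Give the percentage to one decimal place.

A map distance of 19 map units corresponds to a recombination frequency of 0.190.
The F1 is F e / f E, so f E is a parental gamete class with expected frequency (1 − r)/2 = 0.810/2 = 0.4050.
That is 0.4050 = 40.5% of the progeny.

40.5%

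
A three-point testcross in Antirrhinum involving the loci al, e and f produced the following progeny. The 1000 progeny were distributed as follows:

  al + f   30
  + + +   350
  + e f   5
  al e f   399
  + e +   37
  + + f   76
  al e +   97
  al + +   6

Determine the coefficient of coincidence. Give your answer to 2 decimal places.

The two most frequent reciprocal classes, al e f and + + +, are the parental types, so the F1 was al e f / + + +.
The two rarest classes, + e f and al + +, are the double crossovers. Comparing them with the parentals, only the al allele has switched, so al is the middle locus and the order is f – al – e.
f–al: (173 + 11)/1000 = 0.1840; al–e: (67 + 11)/1000 = 0.0780.
Expected DCO frequency = 0.1840 × 0.0780 ≈ 0.01435; observed = 11/1000 ≈ 0.01100.
Coefficient of coincidence = 0.01100/0.01435 ≈ 0.77.

0.77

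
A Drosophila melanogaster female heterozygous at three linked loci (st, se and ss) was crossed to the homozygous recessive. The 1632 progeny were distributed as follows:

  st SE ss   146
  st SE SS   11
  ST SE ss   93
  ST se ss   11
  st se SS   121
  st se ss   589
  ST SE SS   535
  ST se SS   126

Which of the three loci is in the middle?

The two most frequent reciprocal classes, ST SE SS and st se ss, are the parental types, so the F1 was ST SE SS / st se ss.
The two rarest classes, st SE SS and ST se ss, are the double crossovers. Comparing them with the parentals, only the st allele has switched, so st is the middle locus and the order is se – st – ss.

st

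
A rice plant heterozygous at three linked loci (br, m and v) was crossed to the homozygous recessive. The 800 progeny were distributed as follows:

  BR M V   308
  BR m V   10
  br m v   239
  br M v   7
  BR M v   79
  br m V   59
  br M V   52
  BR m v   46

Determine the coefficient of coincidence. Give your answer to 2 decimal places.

The two most frequent reciprocal classes, BR M V and br m v, are the parental types, so the F1 was BR M V / br m v.
The two rarest classes, BR m V and br M v, are the double crossovers. Comparing them with the parentals, only the m allele has switched, so m is the middle locus and the order is v – m – br.
v–m: (138 + 17)/800 = 0.1938; m–br: (98 + 17)/800 = 0.1437.
Expected DCO frequency = 0.1938 × 0.1437 ≈ 0.02785; observed = 17/800 ≈ 0.02125.
Coefficient of coincidence = 0.02125/0.02785 ≈ 0.76.

0.76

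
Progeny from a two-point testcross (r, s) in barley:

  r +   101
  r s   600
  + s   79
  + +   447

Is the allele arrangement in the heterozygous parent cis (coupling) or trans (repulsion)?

The two most frequent classes are + + (447) and r s (600); these are the parental (non-recombinant) types.
So the F1 carried + + on one chromosome and r s on the other — the recessive alleles are on the same chromosome (cis / coupling).

cis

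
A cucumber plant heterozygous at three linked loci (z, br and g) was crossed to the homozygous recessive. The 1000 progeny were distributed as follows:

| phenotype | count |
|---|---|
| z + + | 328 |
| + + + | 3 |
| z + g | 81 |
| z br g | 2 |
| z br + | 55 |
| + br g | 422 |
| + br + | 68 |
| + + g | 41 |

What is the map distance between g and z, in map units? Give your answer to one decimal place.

The two most frequent reciprocal classes, + br g and z + +, are the parental types, so the F1 was + br g / z + +.
The two rarest classes, z br g and + + +, are the double crossovers. Comparing them with the parentals, only the z allele has switched, so z is the middle locus and the order is g – z – br.
Crossovers in the g–z interval produce the single-crossover classes + br + and z + g (68 + 81 = 149) plus the double crossovers (5).
RF(g–z) = (149 + 5) / 1000 = 154/1000 = 0.1540 → 15.4 map units.

15.4 map units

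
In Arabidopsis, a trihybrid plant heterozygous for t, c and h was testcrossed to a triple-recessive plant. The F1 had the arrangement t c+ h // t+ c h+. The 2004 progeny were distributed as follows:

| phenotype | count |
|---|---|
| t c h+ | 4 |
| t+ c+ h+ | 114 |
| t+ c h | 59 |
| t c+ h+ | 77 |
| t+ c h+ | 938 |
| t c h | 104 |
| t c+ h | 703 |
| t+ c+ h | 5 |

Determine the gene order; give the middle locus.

t

The two rarest classes, t+ c+ h and t c h+, are the double crossovers. Comparing them with the parentals, only the t allele has switched, so t is the middle locus and the order is c – t – h.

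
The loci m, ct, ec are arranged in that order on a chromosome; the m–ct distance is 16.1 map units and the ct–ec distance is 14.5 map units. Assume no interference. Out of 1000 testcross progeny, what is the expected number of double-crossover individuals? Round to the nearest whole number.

23

Map distances give recombination frequencies of 0.161 and 0.145 for the two intervals.
With no interference, expected double-crossover frequency = 0.161 × 0.145 = 0.02334.
Expected number = 0.02334 × 1000 = 23.34 ≈ 23.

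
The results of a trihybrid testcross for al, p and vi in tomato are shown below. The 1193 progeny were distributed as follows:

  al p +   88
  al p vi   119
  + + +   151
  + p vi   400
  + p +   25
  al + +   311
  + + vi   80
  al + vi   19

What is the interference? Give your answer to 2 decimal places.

The two most frequent reciprocal classes, al + + and + p vi, are the parental types, so the F1 was al + + / + p vi.
The two rarest classes, al + vi and + p +, are the double crossovers. Comparing them with the parentals, only the vi allele has switched, so vi is the middle locus and the order is al – vi – p.
al–vi: (270 + 44)/1193 = 0.2632; vi–p: (168 + 44)/1193 = 0.1777.
Expected DCO frequency = 0.2632 × 0.1777 ≈ 0.04677; observed = 44/1193 ≈ 0.03688.
Coefficient of coincidence = 0.03688/0.04677 ≈ 0.79; interference = 1 − 0.79 = 0.21.

0.21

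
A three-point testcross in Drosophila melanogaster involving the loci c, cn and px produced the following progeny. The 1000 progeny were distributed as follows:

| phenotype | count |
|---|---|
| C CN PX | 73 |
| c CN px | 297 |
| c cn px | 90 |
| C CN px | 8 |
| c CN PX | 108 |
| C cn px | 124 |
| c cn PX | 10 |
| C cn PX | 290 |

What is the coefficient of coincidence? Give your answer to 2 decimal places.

The two most frequent reciprocal classes, c CN px and C cn PX, are the parental types, so the F1 was c CN px / C cn PX.
The two rarest classes, C CN px and c cn PX, are the double crossovers. Comparing them with the parentals, only the c allele has switched, so c is the middle locus and the order is cn – c – px.
cn–c: (163 + 18)/1000 = 0.1810; c–px: (232 + 18)/1000 = 0.2500.
Expected DCO frequency = 0.1810 × 0.2500 ≈ 0.04525; observed = 18/1000 ≈ 0.01800.
Coefficient of coincidence = 0.01800/0.04525 ≈ 0.40.

0.40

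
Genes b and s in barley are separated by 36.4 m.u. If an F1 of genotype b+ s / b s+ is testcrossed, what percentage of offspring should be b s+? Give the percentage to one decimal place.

31.8%

A map distance of 36.4 m.u. corresponds to a recombination frequency of 0.364.
The F1 is b+ s / b s+, so b s+ is a parental gamete class with expected frequency (1 − r)/2 = 0.636/2 = 0.3180.
That is 0.3180 = 31.8% of the progeny.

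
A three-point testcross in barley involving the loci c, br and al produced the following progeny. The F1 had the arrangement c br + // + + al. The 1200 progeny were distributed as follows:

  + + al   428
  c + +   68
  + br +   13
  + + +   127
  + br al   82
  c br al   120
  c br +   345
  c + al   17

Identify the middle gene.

The two rarest classes, + br + and c + al, are the double crossovers. Comparing them with the parentals, only the c allele has switched, so c is the middle locus and the order is al – c – br.

c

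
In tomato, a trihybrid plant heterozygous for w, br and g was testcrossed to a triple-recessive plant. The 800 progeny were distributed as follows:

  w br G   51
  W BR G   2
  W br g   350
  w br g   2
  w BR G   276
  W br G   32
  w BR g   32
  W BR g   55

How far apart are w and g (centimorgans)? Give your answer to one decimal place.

The two most frequent reciprocal classes, W br g and w BR G, are the parental types, so the F1 was W br g / w BR G.
The two rarest classes, w br g and W BR G, are the double crossovers. Comparing them with the parentals, only the w allele has switched, so w is the middle locus and the order is br – w – g.
Crossovers in the w–g interval produce the single-crossover classes W br G and w BR g (32 + 32 = 64) plus the double crossovers (4).
RF(w–g) = (64 + 4) / 800 = 68/800 = 0.0850 → 8.5 centimorgans.

8.5 centimorgans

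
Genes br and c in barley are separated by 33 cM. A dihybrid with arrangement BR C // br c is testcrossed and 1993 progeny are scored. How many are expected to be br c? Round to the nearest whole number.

668

A map distance of 33 cM corresponds to a recombination frequency of 0.330.
The F1 is BR C / br c, so br c is a parental gamete class with expected frequency (1 − r)/2 = 0.670/2 = 0.3350.
Expected number = 0.3350 × 1993 = 667.65 ≈ 668.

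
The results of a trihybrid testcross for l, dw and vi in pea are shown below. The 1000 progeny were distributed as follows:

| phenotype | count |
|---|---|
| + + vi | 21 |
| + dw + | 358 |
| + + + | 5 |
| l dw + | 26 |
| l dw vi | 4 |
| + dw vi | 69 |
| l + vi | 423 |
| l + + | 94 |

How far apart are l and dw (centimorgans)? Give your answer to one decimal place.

5.6 centimorgans

The two most frequent reciprocal classes, + dw + and l + vi, are the parental types, so the F1 was + dw + / l + vi.
The two rarest classes, + + + and l dw vi, are the double crossovers. Comparing them with the parentals, only the dw allele has switched, so dw is the middle locus and the order is l – dw – vi.
Crossovers in the l–dw interval produce the single-crossover classes l dw + and + + vi (26 + 21 = 47) plus the double crossovers (9).
RF(l–dw) = (47 + 9) / 1000 = 56/1000 = 0.0560 → 5.6 centimorgans.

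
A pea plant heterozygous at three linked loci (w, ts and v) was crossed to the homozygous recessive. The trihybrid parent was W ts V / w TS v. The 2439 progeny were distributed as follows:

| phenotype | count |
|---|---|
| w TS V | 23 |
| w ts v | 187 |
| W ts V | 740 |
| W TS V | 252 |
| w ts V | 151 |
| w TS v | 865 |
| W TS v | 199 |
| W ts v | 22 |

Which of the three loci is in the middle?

v

The two rarest classes, W ts v and w TS V, are the double crossovers. Comparing them with the parentals, only the v allele has switched, so v is the middle locus and the order is ts – v – w.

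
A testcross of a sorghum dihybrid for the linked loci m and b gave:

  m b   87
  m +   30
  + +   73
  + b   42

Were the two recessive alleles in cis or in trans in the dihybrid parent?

The two most frequent classes are + + (73) and m b (87); these are the parental (non-recombinant) types.
So the F1 carried + + on one chromosome and m b on the other — the recessive alleles are on the same chromosome (cis / coupling).

cis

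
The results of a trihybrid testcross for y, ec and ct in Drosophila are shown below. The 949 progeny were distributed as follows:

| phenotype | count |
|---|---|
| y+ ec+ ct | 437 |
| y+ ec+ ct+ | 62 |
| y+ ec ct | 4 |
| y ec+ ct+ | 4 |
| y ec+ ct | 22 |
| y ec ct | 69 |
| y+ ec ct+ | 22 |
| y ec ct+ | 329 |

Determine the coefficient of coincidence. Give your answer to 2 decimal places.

1.05

The two most frequent reciprocal classes, y ec ct+ and y+ ec+ ct, are the parental types, so the F1 was y ec ct+ / y+ ec+ ct.
The two rarest classes, y ec+ ct+ and y+ ec ct, are the double crossovers. Comparing them with the parentals, only the ec allele has switched, so ec is the middle locus and the order is y – ec – ct.
y–ec: (44 + 8)/949 = 0.0548; ec–ct: (131 + 8)/949 = 0.1465.
Expected DCO frequency = 0.0548 × 0.1465 ≈ 0.00803; observed = 8/949 ≈ 0.00843.
Coefficient of coincidence = 0.00843/0.00803 ≈ 1.05.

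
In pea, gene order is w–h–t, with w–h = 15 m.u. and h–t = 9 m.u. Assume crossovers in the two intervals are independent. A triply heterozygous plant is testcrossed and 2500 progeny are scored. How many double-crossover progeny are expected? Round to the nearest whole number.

Map distances give recombination frequencies of 0.150 and 0.090 for the two intervals.
With no interference, expected double-crossover frequency = 0.150 × 0.090 = 0.01350.
Expected number = 0.01350 × 2500 = 33.75 ≈ 34.

34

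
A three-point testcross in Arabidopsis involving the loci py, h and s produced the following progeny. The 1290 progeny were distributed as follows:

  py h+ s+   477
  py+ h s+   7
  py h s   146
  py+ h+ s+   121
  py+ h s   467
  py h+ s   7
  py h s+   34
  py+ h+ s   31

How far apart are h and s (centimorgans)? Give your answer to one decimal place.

6.1 centimorgans

The two most frequent reciprocal classes, py h+ s+ and py+ h s, are the parental types, so the F1 was py h+ s+ / py+ h s.
The two rarest classes, py h+ s and py+ h s+, are the double crossovers. Comparing them with the parentals, only the s allele has switched, so s is the middle locus and the order is h – s – py.
Crossovers in the h–s interval produce the single-crossover classes py h s+ and py+ h+ s (34 + 31 = 65) plus the double crossovers (14).
RF(h–s) = (65 + 14) / 1290 = 79/1290 = 0.0612 → 6.1 centimorgans.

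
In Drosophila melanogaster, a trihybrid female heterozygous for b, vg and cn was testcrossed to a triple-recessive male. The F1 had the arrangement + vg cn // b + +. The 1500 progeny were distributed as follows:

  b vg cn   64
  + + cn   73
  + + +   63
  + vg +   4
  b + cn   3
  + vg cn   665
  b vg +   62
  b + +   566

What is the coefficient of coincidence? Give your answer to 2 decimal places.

0.55

The two rarest classes, + vg + and b + cn, are the double crossovers. Comparing them with the parentals, only the cn allele has switched, so cn is the middle locus and the order is b – cn – vg.
b–cn: (127 + 7)/1500 = 0.0893; cn–vg: (135 + 7)/1500 = 0.0947.
Expected DCO frequency = 0.0893 × 0.0947 ≈ 0.00846; observed = 7/1500 ≈ 0.00467.
Coefficient of coincidence = 0.00467/0.00846 ≈ 0.55.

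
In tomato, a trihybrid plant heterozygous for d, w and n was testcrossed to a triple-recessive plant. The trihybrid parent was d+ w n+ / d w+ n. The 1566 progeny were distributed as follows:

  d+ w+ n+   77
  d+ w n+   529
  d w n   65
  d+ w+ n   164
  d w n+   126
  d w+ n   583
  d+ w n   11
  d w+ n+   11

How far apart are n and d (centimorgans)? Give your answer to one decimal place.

19.9 centimorgans

The two rarest classes, d+ w n and d w+ n+, are the double crossovers. Comparing them with the parentals, only the n allele has switched, so n is the middle locus and the order is d – n – w.
Crossovers in the d–n interval produce the single-crossover classes d w n+ and d+ w+ n (126 + 164 = 290) plus the double crossovers (22).
RF(d–n) = (290 + 22) / 1566 = 312/1566 = 0.1992 → 19.9 centimorgans.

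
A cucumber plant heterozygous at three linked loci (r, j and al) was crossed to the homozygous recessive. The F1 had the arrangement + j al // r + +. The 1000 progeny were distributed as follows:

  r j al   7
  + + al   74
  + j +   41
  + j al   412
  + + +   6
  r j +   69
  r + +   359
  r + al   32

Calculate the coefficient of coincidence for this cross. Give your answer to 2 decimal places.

0.97

The two rarest classes, r j al and + + +, are the double crossovers. Comparing them with the parentals, only the r allele has switched, so r is the middle locus and the order is j – r – al.
j–r: (143 + 13)/1000 = 0.1560; r–al: (73 + 13)/1000 = 0.0860.
Expected DCO frequency = 0.1560 × 0.0860 ≈ 0.01342; observed = 13/1000 ≈ 0.01300.
Coefficient of coincidence = 0.01300/0.01342 ≈ 0.97.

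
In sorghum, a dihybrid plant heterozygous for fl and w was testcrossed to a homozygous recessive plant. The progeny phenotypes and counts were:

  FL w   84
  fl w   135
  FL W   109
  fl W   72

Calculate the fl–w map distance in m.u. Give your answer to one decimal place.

39.0 m.u.

The two most frequent classes, FL W (109) and fl w (135), are the parental types, so the F1 was FL W / fl w.
The recombinant classes are FL w and fl W: 84 + 72 = 156.
Recombination frequency = 156/400 = 0.3900 ≈ 39.0%, i.e. 39.0 m.u.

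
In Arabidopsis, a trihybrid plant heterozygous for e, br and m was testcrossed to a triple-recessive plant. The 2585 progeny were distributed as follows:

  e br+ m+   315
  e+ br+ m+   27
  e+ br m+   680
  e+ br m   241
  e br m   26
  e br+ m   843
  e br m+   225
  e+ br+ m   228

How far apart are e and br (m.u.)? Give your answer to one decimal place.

The two most frequent reciprocal classes, e+ br m+ and e br+ m, are the parental types, so the F1 was e+ br m+ / e br+ m.
The two rarest classes, e+ br+ m+ and e br m, are the double crossovers. Comparing them with the parentals, only the br allele has switched, so br is the middle locus and the order is m – br – e.
Crossovers in the br–e interval produce the single-crossover classes e br m+ and e+ br+ m (225 + 228 = 453) plus the double crossovers (53).
RF(br–e) = (453 + 53) / 2585 = 506/2585 = 0.1957 → 19.6 m.u.

19.6 m.u.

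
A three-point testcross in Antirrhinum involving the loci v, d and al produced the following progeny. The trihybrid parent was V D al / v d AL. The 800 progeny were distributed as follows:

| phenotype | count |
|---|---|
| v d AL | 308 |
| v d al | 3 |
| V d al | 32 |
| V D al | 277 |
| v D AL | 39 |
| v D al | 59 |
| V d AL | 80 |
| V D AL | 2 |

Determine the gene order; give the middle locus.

The two rarest classes, V D AL and v d al, are the double crossovers. Comparing them with the parentals, only the al allele has switched, so al is the middle locus and the order is v – al – d.

al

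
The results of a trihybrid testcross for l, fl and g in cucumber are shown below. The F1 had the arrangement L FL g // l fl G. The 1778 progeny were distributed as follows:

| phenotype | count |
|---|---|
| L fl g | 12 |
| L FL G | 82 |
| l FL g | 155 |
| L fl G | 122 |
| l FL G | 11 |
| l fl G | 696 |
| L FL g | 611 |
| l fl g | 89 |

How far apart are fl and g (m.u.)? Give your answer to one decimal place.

The two rarest classes, L fl g and l FL G, are the double crossovers. Comparing them with the parentals, only the fl allele has switched, so fl is the middle locus and the order is l – fl – g.
Crossovers in the fl–g interval produce the single-crossover classes L FL G and l fl g (82 + 89 = 171) plus the double crossovers (23).
RF(fl–g) = (171 + 23) / 1778 = 194/1778 = 0.1091 → 10.9 m.u.

10.9 m.u.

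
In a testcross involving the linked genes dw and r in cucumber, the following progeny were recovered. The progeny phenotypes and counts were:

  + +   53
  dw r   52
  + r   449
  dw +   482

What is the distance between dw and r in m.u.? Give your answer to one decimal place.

The two most frequent classes, + r (449) and dw + (482), are the parental types, so the F1 was + r / dw +.
The recombinant classes are + + and dw r: 53 + 52 = 105.
Recombination frequency = 105/1036 = 0.1014 ≈ 10.1%, i.e. 10.1 m.u.

10.1 m.u.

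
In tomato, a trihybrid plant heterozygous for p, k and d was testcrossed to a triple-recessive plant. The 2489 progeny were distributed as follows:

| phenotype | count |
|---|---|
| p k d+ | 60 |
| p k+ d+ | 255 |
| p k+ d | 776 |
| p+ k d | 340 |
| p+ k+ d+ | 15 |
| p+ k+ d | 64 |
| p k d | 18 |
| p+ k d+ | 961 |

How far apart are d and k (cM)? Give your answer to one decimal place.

25.2 cM

The two most frequent reciprocal classes, p+ k d+ and p k+ d, are the parental types, so the F1 was p+ k d+ / p k+ d.
The two rarest classes, p+ k+ d+ and p k d, are the double crossovers. Comparing them with the parentals, only the k allele has switched, so k is the middle locus and the order is d – k – p.
Crossovers in the d–k interval produce the single-crossover classes p+ k d and p k+ d+ (340 + 255 = 595) plus the double crossovers (33).
RF(d–k) = (595 + 33) / 2489 = 628/2489 = 0.2523 → 25.2 cM.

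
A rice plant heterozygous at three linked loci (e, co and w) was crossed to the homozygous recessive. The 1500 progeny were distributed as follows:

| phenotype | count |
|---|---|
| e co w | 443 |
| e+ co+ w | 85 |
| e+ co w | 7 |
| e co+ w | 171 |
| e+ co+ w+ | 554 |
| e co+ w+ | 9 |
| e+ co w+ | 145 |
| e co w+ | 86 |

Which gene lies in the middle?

e

The two most frequent reciprocal classes, e co w and e+ co+ w+, are the parental types, so the F1 was e co w / e+ co+ w+.
The two rarest classes, e+ co w and e co+ w+, are the double crossovers. Comparing them with the parentals, only the e allele has switched, so e is the middle locus and the order is co – e – w.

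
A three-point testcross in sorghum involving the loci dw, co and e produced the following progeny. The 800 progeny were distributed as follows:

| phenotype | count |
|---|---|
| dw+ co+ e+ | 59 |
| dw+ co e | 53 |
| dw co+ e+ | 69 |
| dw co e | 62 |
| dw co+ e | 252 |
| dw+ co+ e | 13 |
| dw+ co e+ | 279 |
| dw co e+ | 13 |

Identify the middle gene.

The two most frequent reciprocal classes, dw+ co e+ and dw co+ e, are the parental types, so the F1 was dw+ co e+ / dw co+ e.
The two rarest classes, dw co e+ and dw+ co+ e, are the double crossovers. Comparing them with the parentals, only the dw allele has switched, so dw is the middle locus and the order is co – dw – e.

dw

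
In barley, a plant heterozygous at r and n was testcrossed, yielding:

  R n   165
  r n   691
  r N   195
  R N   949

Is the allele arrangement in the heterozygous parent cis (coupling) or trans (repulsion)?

The two most frequent classes are R N (949) and r n (691); these are the parental (non-recombinant) types.
So the F1 carried R N on one chromosome and r n on the other — the recessive alleles are on the same chromosome (cis / coupling).

cis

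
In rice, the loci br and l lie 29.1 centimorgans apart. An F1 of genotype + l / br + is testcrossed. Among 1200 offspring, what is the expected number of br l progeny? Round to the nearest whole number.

175

A map distance of 29.1 centimorgans corresponds to a recombination frequency of 0.291.
The F1 is + l / br +, so br l is a recombinant gamete class with expected frequency r/2 = 0.291/2 = 0.1455.
Expected number = 0.1455 × 1200 = 174.60 ≈ 175.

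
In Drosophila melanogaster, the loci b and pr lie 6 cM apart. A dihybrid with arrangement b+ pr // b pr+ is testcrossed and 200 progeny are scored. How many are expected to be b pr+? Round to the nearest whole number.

94

A map distance of 6 cM corresponds to a recombination frequency of 0.060.
The F1 is b+ pr / b pr+, so b pr+ is a parental gamete class with expected frequency (1 − r)/2 = 0.940/2 = 0.4700.
Expected number = 0.4700 × 200 = 94.00 ≈ 94.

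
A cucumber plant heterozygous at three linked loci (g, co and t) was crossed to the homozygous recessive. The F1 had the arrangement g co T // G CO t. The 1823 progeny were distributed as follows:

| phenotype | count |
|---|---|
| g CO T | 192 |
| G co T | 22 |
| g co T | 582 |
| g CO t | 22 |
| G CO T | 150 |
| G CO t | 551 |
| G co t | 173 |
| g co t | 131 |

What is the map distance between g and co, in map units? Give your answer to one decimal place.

22.4 map units

The two rarest classes, G co T and g CO t, are the double crossovers. Comparing them with the parentals, only the g allele has switched, so g is the middle locus and the order is co – g – t.
Crossovers in the co–g interval produce the single-crossover classes g CO T and G co t (192 + 173 = 365) plus the double crossovers (44).
RF(co–g) = (365 + 44) / 1823 = 409/1823 = 0.2244 → 22.4 map units.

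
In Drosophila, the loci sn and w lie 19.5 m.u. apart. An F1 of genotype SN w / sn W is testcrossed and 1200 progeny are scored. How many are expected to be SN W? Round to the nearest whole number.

A map distance of 19.5 m.u. corresponds to a recombination frequency of 0.195.
The F1 is SN w / sn W, so SN W is a recombinant gamete class with expected frequency r/2 = 0.195/2 = 0.0975.
Expected number = 0.0975 × 1200 = 117.00 ≈ 117.

117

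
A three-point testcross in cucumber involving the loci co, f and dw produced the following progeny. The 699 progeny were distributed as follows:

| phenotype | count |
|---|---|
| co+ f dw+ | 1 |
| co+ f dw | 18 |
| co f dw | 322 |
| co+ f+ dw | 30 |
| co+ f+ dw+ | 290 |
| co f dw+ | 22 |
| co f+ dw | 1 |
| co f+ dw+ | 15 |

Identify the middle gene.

f

The two most frequent reciprocal classes, co+ f+ dw+ and co f dw, are the parental types, so the F1 was co+ f+ dw+ / co f dw.
The two rarest classes, co+ f dw+ and co f+ dw, are the double crossovers. Comparing them with the parentals, only the f allele has switched, so f is the middle locus and the order is co – f – dw.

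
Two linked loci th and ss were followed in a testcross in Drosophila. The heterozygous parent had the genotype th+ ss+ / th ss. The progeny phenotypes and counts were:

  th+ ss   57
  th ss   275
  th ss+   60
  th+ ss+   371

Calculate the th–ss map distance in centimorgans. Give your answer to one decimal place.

15.3 centimorgans

The recombinant classes are th+ ss and th ss+: 57 + 60 = 117.
Recombination frequency = 117/763 = 0.1533 ≈ 15.3%, i.e. 15.3 centimorgans.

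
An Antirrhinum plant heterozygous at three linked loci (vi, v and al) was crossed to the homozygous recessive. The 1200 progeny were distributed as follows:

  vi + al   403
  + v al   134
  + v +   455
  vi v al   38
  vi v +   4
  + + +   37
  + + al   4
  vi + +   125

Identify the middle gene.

The two most frequent reciprocal classes, + v + and vi + al, are the parental types, so the F1 was + v + / vi + al.
The two rarest classes, vi v + and + + al, are the double crossovers. Comparing them with the parentals, only the vi allele has switched, so vi is the middle locus and the order is v – vi – al.

vi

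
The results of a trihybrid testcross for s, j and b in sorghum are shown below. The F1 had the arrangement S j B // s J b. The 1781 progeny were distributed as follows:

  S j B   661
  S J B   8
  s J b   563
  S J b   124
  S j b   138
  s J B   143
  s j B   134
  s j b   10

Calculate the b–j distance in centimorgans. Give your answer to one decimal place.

16.8 centimorgans

The two rarest classes, S J B and s j b, are the double crossovers. Comparing them with the parentals, only the j allele has switched, so j is the middle locus and the order is b – j – s.
Crossovers in the b–j interval produce the single-crossover classes S j b and s J B (138 + 143 = 281) plus the double crossovers (18).
RF(b–j) = (281 + 18) / 1781 = 299/1781 = 0.1679 → 16.8 centimorgans.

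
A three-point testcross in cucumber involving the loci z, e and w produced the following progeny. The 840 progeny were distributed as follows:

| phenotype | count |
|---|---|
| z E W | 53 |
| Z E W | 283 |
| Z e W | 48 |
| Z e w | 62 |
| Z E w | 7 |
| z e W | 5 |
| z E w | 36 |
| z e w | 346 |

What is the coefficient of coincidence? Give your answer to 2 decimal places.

0.83

The two most frequent reciprocal classes, Z E W and z e w, are the parental types, so the F1 was Z E W / z e w.
The two rarest classes, Z E w and z e W, are the double crossovers. Comparing them with the parentals, only the w allele has switched, so w is the middle locus and the order is e – w – z.
e–w: (84 + 12)/840 = 0.1143; w–z: (115 + 12)/840 = 0.1512.
Expected DCO frequency = 0.1143 × 0.1512 ≈ 0.01728; observed = 12/840 ≈ 0.01429.
Coefficient of coincidence = 0.01429/0.01728 ≈ 0.83.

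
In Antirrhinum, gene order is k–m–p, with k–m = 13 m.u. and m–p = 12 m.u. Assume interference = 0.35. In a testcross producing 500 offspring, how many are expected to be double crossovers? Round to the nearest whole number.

5

Map distances give recombination frequencies of 0.130 and 0.120 for the two intervals.
With interference 0.35 (so coincidence = 0.65), expected double-crossover frequency = 0.130 × 0.120 × 0.65 = 0.01014.
Expected number = 0.01014 × 500 = 5.07 ≈ 5.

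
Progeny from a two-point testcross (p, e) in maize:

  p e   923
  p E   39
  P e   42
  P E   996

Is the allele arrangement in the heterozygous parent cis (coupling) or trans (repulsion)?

The two most frequent classes are P E (996) and p e (923); these are the parental (non-recombinant) types.
So the F1 carried P E on one chromosome and p e on the other — the recessive alleles are on the same chromosome (cis / coupling).

cis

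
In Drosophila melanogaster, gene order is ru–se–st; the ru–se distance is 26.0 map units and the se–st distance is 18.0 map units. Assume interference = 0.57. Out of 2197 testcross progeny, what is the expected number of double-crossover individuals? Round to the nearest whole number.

44

Map distances give recombination frequencies of 0.260 and 0.180 for the two intervals.
With interference 0.57 (so coincidence = 0.43), expected double-crossover frequency = 0.260 × 0.180 × 0.43 = 0.02012.
Expected number = 0.02012 × 2197 = 44.21 ≈ 44.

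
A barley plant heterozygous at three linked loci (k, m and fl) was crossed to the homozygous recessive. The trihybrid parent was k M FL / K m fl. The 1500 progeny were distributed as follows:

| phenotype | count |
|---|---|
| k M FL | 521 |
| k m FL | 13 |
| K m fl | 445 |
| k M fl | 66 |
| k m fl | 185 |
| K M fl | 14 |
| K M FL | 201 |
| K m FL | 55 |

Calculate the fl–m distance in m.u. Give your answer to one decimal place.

9.9 m.u.

The two rarest classes, k m FL and K M fl, are the double crossovers. Comparing them with the parentals, only the m allele has switched, so m is the middle locus and the order is fl – m – k.
Crossovers in the fl–m interval produce the single-crossover classes k M fl and K m FL (66 + 55 = 121) plus the double crossovers (27).
RF(fl–m) = (121 + 27) / 1500 = 148/1500 = 0.0987 → 9.9 m.u.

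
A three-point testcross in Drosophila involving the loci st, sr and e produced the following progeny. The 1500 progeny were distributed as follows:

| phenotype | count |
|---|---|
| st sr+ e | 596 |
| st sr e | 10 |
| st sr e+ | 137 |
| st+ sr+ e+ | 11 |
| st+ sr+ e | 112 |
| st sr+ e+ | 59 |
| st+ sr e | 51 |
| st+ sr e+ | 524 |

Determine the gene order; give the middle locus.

sr

The two most frequent reciprocal classes, st+ sr e+ and st sr+ e, are the parental types, so the F1 was st+ sr e+ / st sr+ e.
The two rarest classes, st+ sr+ e+ and st sr e, are the double crossovers. Comparing them with the parentals, only the sr allele has switched, so sr is the middle locus and the order is e – sr – st.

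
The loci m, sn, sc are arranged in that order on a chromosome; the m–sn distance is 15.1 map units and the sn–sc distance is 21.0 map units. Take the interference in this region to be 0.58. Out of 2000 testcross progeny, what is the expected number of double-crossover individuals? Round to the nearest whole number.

Map distances give recombination frequencies of 0.151 and 0.210 for the two intervals.
With interference 0.58 (so coincidence = 0.42), expected double-crossover frequency = 0.151 × 0.210 × 0.42 = 0.01332.
Expected number = 0.01332 × 2000 = 26.64 ≈ 27.

27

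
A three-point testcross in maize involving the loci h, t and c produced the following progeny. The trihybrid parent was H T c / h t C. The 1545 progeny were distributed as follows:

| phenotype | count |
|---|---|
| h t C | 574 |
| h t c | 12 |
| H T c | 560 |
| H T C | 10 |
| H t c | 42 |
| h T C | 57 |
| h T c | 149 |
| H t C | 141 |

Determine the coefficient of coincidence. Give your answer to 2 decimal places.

0.90

The two rarest classes, H T C and h t c, are the double crossovers. Comparing them with the parentals, only the c allele has switched, so c is the middle locus and the order is h – c – t.
h–c: (290 + 22)/1545 = 0.2019; c–t: (99 + 22)/1545 = 0.0783.
Expected DCO frequency = 0.2019 × 0.0783 ≈ 0.01581; observed = 22/1545 ≈ 0.01424.
Coefficient of coincidence = 0.01424/0.01581 ≈ 0.90.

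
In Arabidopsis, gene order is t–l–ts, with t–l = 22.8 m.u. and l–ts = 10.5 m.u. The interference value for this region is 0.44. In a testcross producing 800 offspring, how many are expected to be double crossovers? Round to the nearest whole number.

11

Map distances give recombination frequencies of 0.228 and 0.105 for the two intervals.
With interference 0.44 (so coincidence = 0.56), expected double-crossover frequency = 0.228 × 0.105 × 0.56 = 0.01341.
Expected number = 0.01341 × 800 = 10.73 ≈ 11.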